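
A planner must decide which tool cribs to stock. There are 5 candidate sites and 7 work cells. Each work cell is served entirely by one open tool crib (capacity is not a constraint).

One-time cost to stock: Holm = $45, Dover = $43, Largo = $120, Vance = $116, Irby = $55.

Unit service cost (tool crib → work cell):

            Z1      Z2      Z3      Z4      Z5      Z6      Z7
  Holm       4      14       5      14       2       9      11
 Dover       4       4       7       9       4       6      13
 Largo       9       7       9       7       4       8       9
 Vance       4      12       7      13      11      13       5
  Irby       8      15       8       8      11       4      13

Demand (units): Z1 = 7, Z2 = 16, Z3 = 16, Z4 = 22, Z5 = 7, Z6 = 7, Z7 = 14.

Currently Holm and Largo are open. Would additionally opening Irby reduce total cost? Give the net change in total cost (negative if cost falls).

Current service cost with {Holm, Largo}: 570.
Adding Irby: each work cell re-picks its cheapest; new service cost 542, saving 28.
Extra fixed cost: 55. Net change = 55 − 28 = 27.
(Totals: 735 → 762.)

No — net change +27 (cost rises by 27).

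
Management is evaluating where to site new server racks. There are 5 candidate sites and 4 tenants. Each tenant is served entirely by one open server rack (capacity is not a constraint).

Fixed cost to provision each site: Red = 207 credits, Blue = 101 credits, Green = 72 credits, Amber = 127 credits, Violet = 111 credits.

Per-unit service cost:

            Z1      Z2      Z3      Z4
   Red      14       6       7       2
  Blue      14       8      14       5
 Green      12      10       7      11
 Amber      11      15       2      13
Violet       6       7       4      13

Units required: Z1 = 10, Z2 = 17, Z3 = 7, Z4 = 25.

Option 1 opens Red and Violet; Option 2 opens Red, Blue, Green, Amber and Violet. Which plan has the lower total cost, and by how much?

Option 1 is cheaper by 286.

Option 1: {Red, Violet}: Z1→Violet 6·10=60, Z2→Red 6·17=102, Z3→Violet 4·7=28, Z4→Red 2·25=50. Service 240; fixed 318; total 558.
Option 2: {Red, Blue, Green, Amber, Violet}: Z1→Violet 6·10=60, Z2→Red 6·17=102, Z3→Amber 2·7=14, Z4→Red 2·25=50. Service 226; fixed 618; total 844.
Difference: |558 − 844| = 286.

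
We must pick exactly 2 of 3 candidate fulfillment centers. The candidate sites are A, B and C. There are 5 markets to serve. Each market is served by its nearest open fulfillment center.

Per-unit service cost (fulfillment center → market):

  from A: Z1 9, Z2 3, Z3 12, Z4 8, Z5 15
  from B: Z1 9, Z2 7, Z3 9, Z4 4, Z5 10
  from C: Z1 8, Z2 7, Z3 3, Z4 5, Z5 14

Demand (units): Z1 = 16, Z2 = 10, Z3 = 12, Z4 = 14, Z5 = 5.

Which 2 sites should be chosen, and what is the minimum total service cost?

Choose A and C; total service cost 334.

With exactly 2 open, each market uses its cheapest among the chosen.
{A, C}: Z1→C 8·16=128, Z2→A 3·10=30, Z3→C 3·12=36, Z4→C 5·14=70, Z5→C 14·5=70. Service cost 334.
{B, C}: service cost 340
{A, B}: service cost 388
Among all 3 size-2 choices, {A, C} is lowest.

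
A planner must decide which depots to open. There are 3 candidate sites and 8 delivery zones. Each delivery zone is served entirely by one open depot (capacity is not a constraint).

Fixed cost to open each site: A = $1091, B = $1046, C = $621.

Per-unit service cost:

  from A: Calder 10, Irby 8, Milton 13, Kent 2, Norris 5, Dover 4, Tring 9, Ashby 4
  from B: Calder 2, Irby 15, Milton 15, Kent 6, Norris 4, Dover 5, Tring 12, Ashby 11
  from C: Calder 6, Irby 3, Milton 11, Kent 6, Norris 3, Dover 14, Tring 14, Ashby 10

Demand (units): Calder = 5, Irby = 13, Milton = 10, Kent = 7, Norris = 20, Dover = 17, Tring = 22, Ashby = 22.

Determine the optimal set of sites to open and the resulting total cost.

Open C only; minimum total cost 1668.

For any fixed open set, each delivery zone goes to its cheapest open site; total = fixed + service.
{C}: Calder→C 6·5=30, Irby→C 3·13=39, Milton→C 11·10=110, Kent→C 6·7=42, Norris→C 3·20=60, Dover→C 14·17=238, Tring→C 14·22=308, Ashby→C 10·22=220. Service 1047; fixed 621; total 1668.
{A}: Calder→A 10·5=50, Irby→A 8·13=104, Milton→A 13·10=130, Kent→A 2·7=14, Norris→A 5·20=100, Dover→A 4·17=68, Tring→A 9·22=198, Ashby→A 4·22=88. Service 752; fixed 1091; total 1843.
{B}: service 1068 + fixed 1046 = 2114
{A, B, C}: service 587 + fixed 2758 = 3345
No other subset beats 1668.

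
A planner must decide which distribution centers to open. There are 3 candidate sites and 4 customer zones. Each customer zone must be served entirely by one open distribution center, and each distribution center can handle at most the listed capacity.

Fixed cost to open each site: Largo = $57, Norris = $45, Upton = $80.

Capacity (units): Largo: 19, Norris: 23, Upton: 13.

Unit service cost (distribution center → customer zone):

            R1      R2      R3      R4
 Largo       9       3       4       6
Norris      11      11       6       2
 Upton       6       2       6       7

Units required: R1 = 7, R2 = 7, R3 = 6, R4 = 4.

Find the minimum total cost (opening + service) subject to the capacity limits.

Open {Largo, Norris}: R1→Largo 9·7=63, R2→Largo 3·7=21, R3→Norris 6·6=36, R4→Norris 2·4=8.
Loads: Largo carries 14/19, Norris carries 10/23. Service 128; fixed 102; total 230.
Next best feasible plan costs 232.

Minimum total cost: 230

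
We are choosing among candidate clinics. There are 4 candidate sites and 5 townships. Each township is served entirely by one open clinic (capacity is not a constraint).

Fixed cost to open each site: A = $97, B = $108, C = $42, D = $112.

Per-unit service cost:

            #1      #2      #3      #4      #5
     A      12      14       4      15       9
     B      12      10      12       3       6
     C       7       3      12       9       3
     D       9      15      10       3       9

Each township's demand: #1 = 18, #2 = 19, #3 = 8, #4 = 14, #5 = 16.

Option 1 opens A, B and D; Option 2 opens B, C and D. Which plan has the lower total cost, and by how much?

Option 2 is cheaper by 224.

Option 1: {A, B, D}: #1→D 9·18=162, #2→B 10·19=190, #3→A 4·8=32, #4→B 3·14=42, #5→B 6·16=96. Service 522; fixed 317; total 839.
Option 2: {B, C, D}: #1→C 7·18=126, #2→C 3·19=57, #3→D 10·8=80, #4→B 3·14=42, #5→C 3·16=48. Service 353; fixed 262; total 615.
Difference: |839 − 615| = 224.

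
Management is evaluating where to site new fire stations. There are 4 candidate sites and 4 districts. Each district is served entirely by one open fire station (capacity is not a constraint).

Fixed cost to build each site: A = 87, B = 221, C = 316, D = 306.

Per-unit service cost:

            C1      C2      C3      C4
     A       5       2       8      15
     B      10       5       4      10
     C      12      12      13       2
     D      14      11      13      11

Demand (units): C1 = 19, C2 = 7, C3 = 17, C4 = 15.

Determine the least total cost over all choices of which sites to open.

For any fixed open set, each district goes to its cheapest open site; total = fixed + service.
{A}: C1→A 5·19=95, C2→A 2·7=14, C3→A 8·17=136, C4→A 15·15=225. Service 470; fixed 87; total 557.
{A, B}: service 327 + fixed 308 = 635
{B}: C1→B 10·19=190, C2→B 5·7=35, C3→B 4·17=68, C4→B 10·15=150. Service 443; fixed 221; total 664.
{A, B, C, D}: C1→A 5·19=95, C2→A 2·7=14, C3→B 4·17=68, C4→C 2·15=30. Service 207; fixed 930; total 1137.
No other subset beats 557.

Minimum total cost: 557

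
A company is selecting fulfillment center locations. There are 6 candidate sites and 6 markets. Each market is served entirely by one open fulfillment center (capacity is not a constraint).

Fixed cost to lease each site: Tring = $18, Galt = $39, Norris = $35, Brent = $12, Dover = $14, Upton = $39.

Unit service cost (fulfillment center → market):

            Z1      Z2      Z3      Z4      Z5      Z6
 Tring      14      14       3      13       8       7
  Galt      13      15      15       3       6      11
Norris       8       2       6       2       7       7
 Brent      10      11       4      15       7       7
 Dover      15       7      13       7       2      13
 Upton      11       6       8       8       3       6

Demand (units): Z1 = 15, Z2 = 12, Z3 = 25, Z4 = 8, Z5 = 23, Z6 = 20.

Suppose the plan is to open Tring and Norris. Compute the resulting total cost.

Each market is assigned to its cheapest site among the open ones.
{Tring, Norris}: Z1→Norris 8·15=120, Z2→Norris 2·12=24, Z3→Tring 3·25=75, Z4→Norris 2·8=16, Z5→Norris 7·23=161, Z6→Tring 7·20=140. Service 536; fixed 53; total 589.

Total cost: 589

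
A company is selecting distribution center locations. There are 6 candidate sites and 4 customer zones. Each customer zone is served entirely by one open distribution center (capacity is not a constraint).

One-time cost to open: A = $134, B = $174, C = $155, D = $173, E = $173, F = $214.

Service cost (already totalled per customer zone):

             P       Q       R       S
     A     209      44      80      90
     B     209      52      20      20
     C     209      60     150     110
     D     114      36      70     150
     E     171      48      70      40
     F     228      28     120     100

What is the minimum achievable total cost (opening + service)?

For any fixed open set, each customer zone goes to its cheapest open site; total = fixed + service.
{B}: P→B 209, Q→B 52, R→B 20, S→B 20. Service 301; fixed 174; total 475.
{E}: service 329 + fixed 173 = 502
{B, D}: P→D 114, Q→D 36, R→B 20, S→B 20. Service 190; fixed 347; total 537.
{A, B, C, D, E, F}: service 182 + fixed 1023 = 1205
No other subset beats 475.

Minimum total cost: 475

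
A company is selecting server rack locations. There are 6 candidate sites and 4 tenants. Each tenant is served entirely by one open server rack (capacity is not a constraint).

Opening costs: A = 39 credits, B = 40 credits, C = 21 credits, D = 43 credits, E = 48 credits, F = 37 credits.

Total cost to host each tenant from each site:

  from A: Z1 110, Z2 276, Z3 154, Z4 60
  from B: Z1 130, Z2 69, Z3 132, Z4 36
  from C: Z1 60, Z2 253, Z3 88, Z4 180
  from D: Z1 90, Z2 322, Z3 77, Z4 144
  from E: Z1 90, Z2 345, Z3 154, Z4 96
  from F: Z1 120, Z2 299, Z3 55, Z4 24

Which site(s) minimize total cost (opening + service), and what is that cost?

For any fixed open set, each tenant goes to its cheapest open site; total = fixed + service.
{B, C, F}: Z1→C 60, Z2→B 69, Z3→F 55, Z4→F 24. Service 208; fixed 98; total 306.
{B, C}: Z1→C 60, Z2→B 69, Z3→C 88, Z4→B 36. Service 253; fixed 61; total 314.
{A, B, C, F}: Z1→C 60, Z2→B 69, Z3→F 55, Z4→F 24. Service 208; fixed 137; total 345.
{A, B, C, D, E, F}: Z1→C 60, Z2→B 69, Z3→F 55, Z4→F 24. Service 208; fixed 228; total 436.
No other subset beats 306.

Open B, C and F; minimum total cost 306.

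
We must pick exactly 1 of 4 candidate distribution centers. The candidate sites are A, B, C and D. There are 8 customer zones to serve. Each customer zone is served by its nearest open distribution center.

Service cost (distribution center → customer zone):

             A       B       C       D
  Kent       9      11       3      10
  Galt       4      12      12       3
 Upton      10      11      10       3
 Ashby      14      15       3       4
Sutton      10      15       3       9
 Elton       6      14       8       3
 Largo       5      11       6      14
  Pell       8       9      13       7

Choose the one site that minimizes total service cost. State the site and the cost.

With exactly 1 open, each customer zone uses its cheapest among the chosen.
{D}: Kent→D 10, Galt→D 3, Upton→D 3, Ashby→D 4, Sutton→D 9, Elton→D 3, Largo→D 14, Pell→D 7. Service cost 53.
{C}: service cost 58
{A}: service cost 66
Among all 4 size-1 choices, {D} is lowest.

Choose D only; total service cost 53.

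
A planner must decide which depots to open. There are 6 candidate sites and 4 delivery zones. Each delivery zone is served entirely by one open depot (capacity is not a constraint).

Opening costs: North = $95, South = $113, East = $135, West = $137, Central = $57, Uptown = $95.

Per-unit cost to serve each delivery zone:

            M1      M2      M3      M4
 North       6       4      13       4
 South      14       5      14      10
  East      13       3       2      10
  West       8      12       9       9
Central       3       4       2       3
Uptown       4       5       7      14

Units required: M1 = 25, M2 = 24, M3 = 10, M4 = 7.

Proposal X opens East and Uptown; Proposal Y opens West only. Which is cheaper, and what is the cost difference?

Proposal X: {East, Uptown}: M1→Uptown 4·25=100, M2→East 3·24=72, M3→East 2·10=20, M4→East 10·7=70. Service 262; fixed 230; total 492.
Proposal Y: {West}: M1→West 8·25=200, M2→West 12·24=288, M3→West 9·10=90, M4→West 9·7=63. Service 641; fixed 137; total 778.
Difference: |492 − 778| = 286.

Proposal X is cheaper by 286.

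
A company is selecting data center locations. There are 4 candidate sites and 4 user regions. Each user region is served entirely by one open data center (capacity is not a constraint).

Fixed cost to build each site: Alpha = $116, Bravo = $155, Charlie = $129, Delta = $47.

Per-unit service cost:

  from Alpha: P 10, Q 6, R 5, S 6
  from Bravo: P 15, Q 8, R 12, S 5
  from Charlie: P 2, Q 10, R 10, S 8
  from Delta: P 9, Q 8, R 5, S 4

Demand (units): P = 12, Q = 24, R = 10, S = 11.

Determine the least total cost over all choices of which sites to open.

Minimum total cost: 441

For any fixed open set, each user region goes to its cheapest open site; total = fixed + service.
{Delta}: P→Delta 9·12=108, Q→Delta 8·24=192, R→Delta 5·10=50, S→Delta 4·11=44. Service 394; fixed 47; total 441.
{Charlie, Delta}: P→Charlie 2·12=24, Q→Delta 8·24=192, R→Delta 5·10=50, S→Delta 4·11=44. Service 310; fixed 176; total 486.
{Alpha}: P→Alpha 10·12=120, Q→Alpha 6·24=144, R→Alpha 5·10=50, S→Alpha 6·11=66. Service 380; fixed 116; total 496.
{Alpha, Bravo, Charlie, Delta}: service 262 + fixed 447 = 709
No other subset beats 441.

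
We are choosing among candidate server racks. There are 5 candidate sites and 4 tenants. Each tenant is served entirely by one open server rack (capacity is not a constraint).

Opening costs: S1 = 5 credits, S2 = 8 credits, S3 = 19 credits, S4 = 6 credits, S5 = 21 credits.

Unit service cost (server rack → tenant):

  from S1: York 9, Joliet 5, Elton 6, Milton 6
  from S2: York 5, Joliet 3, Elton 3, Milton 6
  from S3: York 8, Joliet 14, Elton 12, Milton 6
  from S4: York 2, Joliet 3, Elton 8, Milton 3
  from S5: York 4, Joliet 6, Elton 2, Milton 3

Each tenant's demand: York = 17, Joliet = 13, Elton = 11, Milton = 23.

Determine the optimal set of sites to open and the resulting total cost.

For any fixed open set, each tenant goes to its cheapest open site; total = fixed + service.
{S2, S4}: York→S4 2·17=34, Joliet→S2 3·13=39, Elton→S2 3·11=33, Milton→S4 3·23=69. Service 175; fixed 14; total 189.
{S4, S5}: York→S4 2·17=34, Joliet→S4 3·13=39, Elton→S5 2·11=22, Milton→S4 3·23=69. Service 164; fixed 27; total 191.
{S1, S2, S4}: service 175 + fixed 19 = 194
{S1, S2, S3, S4, S5}: York→S4 2·17=34, Joliet→S2 3·13=39, Elton→S5 2·11=22, Milton→S4 3·23=69. Service 164; fixed 59; total 223.
No other subset beats 189.

Open S2 and S4; minimum total cost 189.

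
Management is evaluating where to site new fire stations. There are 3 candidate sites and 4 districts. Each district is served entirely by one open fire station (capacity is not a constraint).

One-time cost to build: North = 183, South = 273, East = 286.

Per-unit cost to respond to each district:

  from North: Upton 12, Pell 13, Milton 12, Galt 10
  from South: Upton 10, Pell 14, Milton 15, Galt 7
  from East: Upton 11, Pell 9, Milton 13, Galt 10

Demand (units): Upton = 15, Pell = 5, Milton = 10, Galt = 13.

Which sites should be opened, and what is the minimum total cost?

For any fixed open set, each district goes to its cheapest open site; total = fixed + service.
{North}: Upton→North 12·15=180, Pell→North 13·5=65, Milton→North 12·10=120, Galt→North 10·13=130. Service 495; fixed 183; total 678.
{South}: service 461 + fixed 273 = 734
{East}: service 470 + fixed 286 = 756
{North, South, East}: Upton→South 10·15=150, Pell→East 9·5=45, Milton→North 12·10=120, Galt→South 7·13=91. Service 406; fixed 742; total 1148.
No other subset beats 678.

Open North only; minimum total cost 678.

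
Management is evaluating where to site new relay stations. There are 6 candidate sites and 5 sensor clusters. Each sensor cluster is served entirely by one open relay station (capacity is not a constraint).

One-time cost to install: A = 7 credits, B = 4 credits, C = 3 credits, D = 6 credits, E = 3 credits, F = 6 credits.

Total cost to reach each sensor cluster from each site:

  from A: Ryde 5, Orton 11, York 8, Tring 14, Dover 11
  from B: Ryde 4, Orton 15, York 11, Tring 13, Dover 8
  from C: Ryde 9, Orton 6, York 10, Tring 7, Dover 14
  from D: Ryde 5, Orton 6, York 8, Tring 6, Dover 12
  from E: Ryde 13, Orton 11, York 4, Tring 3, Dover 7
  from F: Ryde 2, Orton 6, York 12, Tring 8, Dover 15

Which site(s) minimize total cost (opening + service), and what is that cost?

For any fixed open set, each sensor cluster goes to its cheapest open site; total = fixed + service.
{E, F}: Ryde→F 2, Orton→F 6, York→E 4, Tring→E 3, Dover→E 7. Service 22; fixed 9; total 31.
{B, C, E}: service 24 + fixed 10 = 34
{C, E, F}: service 22 + fixed 12 = 34
{A, B, C, D, E, F}: Ryde→F 2, Orton→C 6, York→E 4, Tring→E 3, Dover→E 7. Service 22; fixed 29; total 51.
No other subset beats 31.

Open E and F; minimum total cost 31.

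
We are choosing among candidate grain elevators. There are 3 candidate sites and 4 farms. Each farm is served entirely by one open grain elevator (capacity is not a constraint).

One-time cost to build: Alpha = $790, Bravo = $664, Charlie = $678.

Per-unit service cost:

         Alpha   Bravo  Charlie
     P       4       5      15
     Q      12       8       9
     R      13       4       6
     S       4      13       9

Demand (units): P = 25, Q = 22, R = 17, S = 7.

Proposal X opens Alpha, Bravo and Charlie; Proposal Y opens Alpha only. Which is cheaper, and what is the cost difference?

Proposal X: {Alpha, Bravo, Charlie}: P→Alpha 4·25=100, Q→Bravo 8·22=176, R→Bravo 4·17=68, S→Alpha 4·7=28. Service 372; fixed 2132; total 2504.
Proposal Y: {Alpha}: P→Alpha 4·25=100, Q→Alpha 12·22=264, R→Alpha 13·17=221, S→Alpha 4·7=28. Service 613; fixed 790; total 1403.
Difference: |2504 − 1403| = 1101.

Proposal Y is cheaper by 1101.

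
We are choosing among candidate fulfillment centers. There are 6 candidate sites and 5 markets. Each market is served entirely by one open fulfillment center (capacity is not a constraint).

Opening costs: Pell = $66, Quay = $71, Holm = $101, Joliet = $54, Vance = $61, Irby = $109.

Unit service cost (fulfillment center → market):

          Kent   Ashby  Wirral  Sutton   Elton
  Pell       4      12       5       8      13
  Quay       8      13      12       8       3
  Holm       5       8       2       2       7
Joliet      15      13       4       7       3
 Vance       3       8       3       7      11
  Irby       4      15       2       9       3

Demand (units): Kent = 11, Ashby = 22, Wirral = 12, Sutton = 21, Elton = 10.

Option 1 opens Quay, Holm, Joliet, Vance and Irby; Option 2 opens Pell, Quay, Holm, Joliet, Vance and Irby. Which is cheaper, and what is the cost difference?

Option 1 is cheaper by 66.

Option 1: {Quay, Holm, Joliet, Vance, Irby}: Kent→Vance 3·11=33, Ashby→Holm 8·22=176, Wirral→Holm 2·12=24, Sutton→Holm 2·21=42, Elton→Quay 3·10=30. Service 305; fixed 396; total 701.
Option 2: {Pell, Quay, Holm, Joliet, Vance, Irby}: Kent→Vance 3·11=33, Ashby→Holm 8·22=176, Wirral→Holm 2·12=24, Sutton→Holm 2·21=42, Elton→Quay 3·10=30. Service 305; fixed 462; total 767.
Difference: |701 − 767| = 66.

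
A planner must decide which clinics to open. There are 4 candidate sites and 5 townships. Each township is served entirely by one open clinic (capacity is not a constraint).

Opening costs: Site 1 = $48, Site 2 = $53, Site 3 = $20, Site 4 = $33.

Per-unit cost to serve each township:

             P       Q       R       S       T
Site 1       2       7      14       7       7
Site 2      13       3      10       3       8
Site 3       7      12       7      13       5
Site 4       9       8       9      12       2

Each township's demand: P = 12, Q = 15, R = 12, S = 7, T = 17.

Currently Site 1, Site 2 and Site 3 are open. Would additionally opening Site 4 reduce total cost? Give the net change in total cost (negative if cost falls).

Current service cost with {Site 1, Site 2, Site 3}: 259.
Adding Site 4: each township re-picks its cheapest; new service cost 208, saving 51.
Extra fixed cost: 33. Net change = 33 − 51 = -18.
(Totals: 380 → 362.)

Yes — net change −18 (cost falls by 18).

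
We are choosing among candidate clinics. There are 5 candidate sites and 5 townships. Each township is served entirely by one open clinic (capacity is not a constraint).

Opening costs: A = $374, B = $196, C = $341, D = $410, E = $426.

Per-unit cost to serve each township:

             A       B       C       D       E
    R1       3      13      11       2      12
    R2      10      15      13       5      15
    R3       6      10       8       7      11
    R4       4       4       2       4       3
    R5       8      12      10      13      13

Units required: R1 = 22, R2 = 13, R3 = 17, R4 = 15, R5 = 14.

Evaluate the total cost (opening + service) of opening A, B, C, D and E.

Each township is assigned to its cheapest site among the open ones.
{A, B, C, D, E}: R1→D 2·22=44, R2→D 5·13=65, R3→A 6·17=102, R4→C 2·15=30, R5→A 8·14=112. Service 353; fixed 1747; total 2100.

Total cost: 2100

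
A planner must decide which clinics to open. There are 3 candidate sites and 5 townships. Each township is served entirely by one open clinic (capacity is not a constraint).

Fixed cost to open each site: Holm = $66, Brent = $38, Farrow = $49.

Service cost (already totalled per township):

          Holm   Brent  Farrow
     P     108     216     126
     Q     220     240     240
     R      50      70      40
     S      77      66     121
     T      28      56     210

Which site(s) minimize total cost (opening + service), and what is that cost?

For any fixed open set, each township goes to its cheapest open site; total = fixed + service.
{Holm}: P→Holm 108, Q→Holm 220, R→Holm 50, S→Holm 77, T→Holm 28. Service 483; fixed 66; total 549.
{Holm, Brent}: service 472 + fixed 104 = 576
{Holm, Farrow}: P→Holm 108, Q→Holm 220, R→Farrow 40, S→Holm 77, T→Holm 28. Service 473; fixed 115; total 588.
{Holm, Brent, Farrow}: P→Holm 108, Q→Holm 220, R→Farrow 40, S→Brent 66, T→Holm 28. Service 462; fixed 153; total 615.
No other subset beats 549.

Open Holm only; minimum total cost 549.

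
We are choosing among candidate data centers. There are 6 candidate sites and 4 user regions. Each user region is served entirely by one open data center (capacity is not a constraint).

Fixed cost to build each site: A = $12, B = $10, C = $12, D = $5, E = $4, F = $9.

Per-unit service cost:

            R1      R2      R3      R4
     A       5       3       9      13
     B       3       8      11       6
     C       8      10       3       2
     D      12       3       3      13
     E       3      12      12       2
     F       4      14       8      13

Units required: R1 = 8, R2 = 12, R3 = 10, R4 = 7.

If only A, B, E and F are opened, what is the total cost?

Total cost: 189

Each user region is assigned to its cheapest site among the open ones.
{A, B, E, F}: R1→B 3·8=24, R2→A 3·12=36, R3→F 8·10=80, R4→E 2·7=14. Service 154; fixed 35; total 189.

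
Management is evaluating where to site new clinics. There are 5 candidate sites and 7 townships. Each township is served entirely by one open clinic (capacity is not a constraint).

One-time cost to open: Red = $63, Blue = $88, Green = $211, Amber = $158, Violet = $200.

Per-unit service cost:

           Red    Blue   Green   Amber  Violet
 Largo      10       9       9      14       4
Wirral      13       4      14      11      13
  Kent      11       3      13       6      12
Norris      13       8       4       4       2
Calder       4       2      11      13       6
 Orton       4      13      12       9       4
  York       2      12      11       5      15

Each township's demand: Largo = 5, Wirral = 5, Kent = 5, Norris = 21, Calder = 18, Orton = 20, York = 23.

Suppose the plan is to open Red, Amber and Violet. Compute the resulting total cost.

Total cost: 766

Each township is assigned to its cheapest site among the open ones.
{Red, Amber, Violet}: Largo→Violet 4·5=20, Wirral→Amber 11·5=55, Kent→Amber 6·5=30, Norris→Violet 2·21=42, Calder→Red 4·18=72, Orton→Red 4·20=80, York→Red 2·23=46. Service 345; fixed 421; total 766.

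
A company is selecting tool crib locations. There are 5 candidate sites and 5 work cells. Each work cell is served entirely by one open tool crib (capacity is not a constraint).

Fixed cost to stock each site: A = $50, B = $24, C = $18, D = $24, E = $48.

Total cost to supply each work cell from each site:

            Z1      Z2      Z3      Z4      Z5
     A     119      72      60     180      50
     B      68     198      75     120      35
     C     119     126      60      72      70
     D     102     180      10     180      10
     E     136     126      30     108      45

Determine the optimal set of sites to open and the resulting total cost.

Open A, B, C and D; minimum total cost 348.

For any fixed open set, each work cell goes to its cheapest open site; total = fixed + service.
{A, B, C, D}: Z1→B 68, Z2→A 72, Z3→D 10, Z4→C 72, Z5→D 10. Service 232; fixed 116; total 348.
{B, C, D}: service 286 + fixed 66 = 352
{A, C, D}: service 266 + fixed 92 = 358
{A, B, C, D, E}: Z1→B 68, Z2→A 72, Z3→D 10, Z4→C 72, Z5→D 10. Service 232; fixed 164; total 396.
No other subset beats 348.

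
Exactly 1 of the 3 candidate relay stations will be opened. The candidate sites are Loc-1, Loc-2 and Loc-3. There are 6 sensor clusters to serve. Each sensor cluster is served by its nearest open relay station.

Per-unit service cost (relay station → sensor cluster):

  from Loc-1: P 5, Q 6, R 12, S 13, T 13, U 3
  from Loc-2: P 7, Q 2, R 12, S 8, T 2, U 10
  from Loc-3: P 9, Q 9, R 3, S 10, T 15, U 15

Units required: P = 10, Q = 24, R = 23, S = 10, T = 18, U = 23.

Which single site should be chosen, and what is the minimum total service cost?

Choose Loc-2 only; total service cost 740.

With exactly 1 open, each sensor cluster uses its cheapest among the chosen.
{Loc-2}: P→Loc-2 7·10=70, Q→Loc-2 2·24=48, R→Loc-2 12·23=276, S→Loc-2 8·10=80, T→Loc-2 2·18=36, U→Loc-2 10·23=230. Service cost 740.
{Loc-1}: service cost 903
{Loc-3}: service cost 1090
Among all 3 size-1 choices, {Loc-2} is lowest.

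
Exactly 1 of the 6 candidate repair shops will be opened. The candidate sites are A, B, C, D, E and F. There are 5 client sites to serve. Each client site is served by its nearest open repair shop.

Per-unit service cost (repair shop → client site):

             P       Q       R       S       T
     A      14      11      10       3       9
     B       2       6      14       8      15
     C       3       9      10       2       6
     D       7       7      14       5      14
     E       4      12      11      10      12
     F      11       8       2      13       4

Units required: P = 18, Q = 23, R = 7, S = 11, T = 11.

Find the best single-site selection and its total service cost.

Choose C only; total service cost 419.

With exactly 1 open, each client site uses its cheapest among the chosen.
{C}: P→C 3·18=54, Q→C 9·23=207, R→C 10·7=70, S→C 2·11=22, T→C 6·11=66. Service cost 419.
{B}: service cost 525
{F}: service cost 583
Among all 6 size-1 choices, {C} is lowest.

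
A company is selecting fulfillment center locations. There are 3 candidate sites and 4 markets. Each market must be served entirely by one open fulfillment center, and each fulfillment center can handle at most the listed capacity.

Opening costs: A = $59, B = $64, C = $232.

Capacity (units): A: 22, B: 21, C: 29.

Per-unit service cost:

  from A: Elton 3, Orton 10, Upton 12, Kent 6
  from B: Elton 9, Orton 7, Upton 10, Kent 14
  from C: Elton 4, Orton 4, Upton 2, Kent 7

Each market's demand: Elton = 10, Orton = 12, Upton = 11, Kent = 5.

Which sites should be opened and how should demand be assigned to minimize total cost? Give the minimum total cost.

Minimum total cost: 421

Open {A, C}: Elton→A 3·10=30, Orton→C 4·12=48, Upton→C 2·11=22, Kent→A 6·5=30.
Loads: A carries 15/22, C carries 23/29. Service 130; fixed 291; total 421.
Next best feasible plan costs 426.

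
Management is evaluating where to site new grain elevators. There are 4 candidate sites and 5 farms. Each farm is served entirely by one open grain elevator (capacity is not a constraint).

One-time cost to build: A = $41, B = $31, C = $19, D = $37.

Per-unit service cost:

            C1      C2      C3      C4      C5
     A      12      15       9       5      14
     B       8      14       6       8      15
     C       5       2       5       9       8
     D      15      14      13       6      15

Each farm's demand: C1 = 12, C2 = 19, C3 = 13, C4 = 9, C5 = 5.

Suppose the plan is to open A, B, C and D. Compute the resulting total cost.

Each farm is assigned to its cheapest site among the open ones.
{A, B, C, D}: C1→C 5·12=60, C2→C 2·19=38, C3→C 5·13=65, C4→A 5·9=45, C5→C 8·5=40. Service 248; fixed 128; total 376.

Total cost: 376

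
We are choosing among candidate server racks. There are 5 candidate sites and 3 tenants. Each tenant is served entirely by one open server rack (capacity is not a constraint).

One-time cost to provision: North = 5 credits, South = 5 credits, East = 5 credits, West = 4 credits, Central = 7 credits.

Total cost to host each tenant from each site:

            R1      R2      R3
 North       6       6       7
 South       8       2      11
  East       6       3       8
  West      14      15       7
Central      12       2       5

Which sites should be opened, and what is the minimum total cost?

For any fixed open set, each tenant goes to its cheapest open site; total = fixed + service.
{East}: R1→East 6, R2→East 3, R3→East 8. Service 17; fixed 5; total 22.
{North}: R1→North 6, R2→North 6, R3→North 7. Service 19; fixed 5; total 24.
{North, South}: R1→North 6, R2→South 2, R3→North 7. Service 15; fixed 10; total 25.
{North, South, East, West, Central}: R1→North 6, R2→South 2, R3→Central 5. Service 13; fixed 26; total 39.
No other subset beats 22.

Open East only; minimum total cost 22.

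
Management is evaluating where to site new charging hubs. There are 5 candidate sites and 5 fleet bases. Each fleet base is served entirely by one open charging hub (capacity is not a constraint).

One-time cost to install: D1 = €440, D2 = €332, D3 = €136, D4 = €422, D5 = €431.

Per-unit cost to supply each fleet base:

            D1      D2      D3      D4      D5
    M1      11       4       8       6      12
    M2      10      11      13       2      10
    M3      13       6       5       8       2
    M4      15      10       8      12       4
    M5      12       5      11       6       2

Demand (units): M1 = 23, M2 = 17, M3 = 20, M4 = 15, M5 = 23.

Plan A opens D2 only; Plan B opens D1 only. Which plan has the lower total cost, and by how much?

Plan A: {D2}: M1→D2 4·23=92, M2→D2 11·17=187, M3→D2 6·20=120, M4→D2 10·15=150, M5→D2 5·23=115. Service 664; fixed 332; total 996.
Plan B: {D1}: M1→D1 11·23=253, M2→D1 10·17=170, M3→D1 13·20=260, M4→D1 15·15=225, M5→D1 12·23=276. Service 1184; fixed 440; total 1624.
Difference: |996 − 1624| = 628.

Plan A is cheaper by 628.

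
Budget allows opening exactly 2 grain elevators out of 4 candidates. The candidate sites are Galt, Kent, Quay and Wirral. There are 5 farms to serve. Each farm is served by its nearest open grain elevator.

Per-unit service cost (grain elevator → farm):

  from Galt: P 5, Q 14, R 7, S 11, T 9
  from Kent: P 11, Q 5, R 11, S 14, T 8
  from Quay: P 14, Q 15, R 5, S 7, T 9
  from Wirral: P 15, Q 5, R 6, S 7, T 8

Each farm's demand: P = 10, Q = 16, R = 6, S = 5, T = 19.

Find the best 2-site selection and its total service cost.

With exactly 2 open, each farm uses its cheapest among the chosen.
{Galt, Wirral}: P→Galt 5·10=50, Q→Wirral 5·16=80, R→Wirral 6·6=36, S→Wirral 7·5=35, T→Wirral 8·19=152. Service cost 353.
{Galt, Kent}: service cost 379
{Kent, Quay}: service cost 407
Among all 6 size-2 choices, {Galt, Wirral} is lowest.

Choose Galt and Wirral; total service cost 353.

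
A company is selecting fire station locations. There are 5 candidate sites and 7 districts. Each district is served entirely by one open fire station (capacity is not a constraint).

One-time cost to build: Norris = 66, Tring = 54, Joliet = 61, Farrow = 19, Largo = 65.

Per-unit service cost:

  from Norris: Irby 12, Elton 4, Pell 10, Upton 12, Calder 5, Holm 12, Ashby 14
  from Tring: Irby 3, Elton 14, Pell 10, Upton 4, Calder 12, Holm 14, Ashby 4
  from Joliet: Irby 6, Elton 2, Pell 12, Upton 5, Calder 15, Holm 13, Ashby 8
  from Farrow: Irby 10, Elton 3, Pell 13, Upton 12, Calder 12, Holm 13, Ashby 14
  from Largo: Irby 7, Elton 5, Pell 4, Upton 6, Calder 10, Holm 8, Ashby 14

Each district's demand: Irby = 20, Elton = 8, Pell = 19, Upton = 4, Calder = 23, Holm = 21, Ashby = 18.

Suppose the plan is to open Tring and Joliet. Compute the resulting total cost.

Each district is assigned to its cheapest site among the open ones.
{Tring, Joliet}: Irby→Tring 3·20=60, Elton→Joliet 2·8=16, Pell→Tring 10·19=190, Upton→Tring 4·4=16, Calder→Tring 12·23=276, Holm→Joliet 13·21=273, Ashby→Tring 4·18=72. Service 903; fixed 115; total 1018.

Total cost: 1018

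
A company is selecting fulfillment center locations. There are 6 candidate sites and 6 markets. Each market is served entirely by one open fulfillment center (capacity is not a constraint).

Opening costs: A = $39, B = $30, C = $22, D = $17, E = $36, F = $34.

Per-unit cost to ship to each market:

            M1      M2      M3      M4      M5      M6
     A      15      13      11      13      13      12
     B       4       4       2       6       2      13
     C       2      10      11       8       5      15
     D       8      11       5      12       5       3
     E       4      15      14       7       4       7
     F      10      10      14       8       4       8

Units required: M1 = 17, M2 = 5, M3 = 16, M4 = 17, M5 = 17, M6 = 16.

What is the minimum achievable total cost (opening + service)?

Minimum total cost: 339

For any fixed open set, each market goes to its cheapest open site; total = fixed + service.
{B, C, D}: M1→C 2·17=34, M2→B 4·5=20, M3→B 2·16=32, M4→B 6·17=102, M5→B 2·17=34, M6→D 3·16=48. Service 270; fixed 69; total 339.
{B, D}: service 304 + fixed 47 = 351
{B, C, D, F}: M1→C 2·17=34, M2→B 4·5=20, M3→B 2·16=32, M4→B 6·17=102, M5→B 2·17=34, M6→D 3·16=48. Service 270; fixed 103; total 373.
{A, B, C, D, E, F}: M1→C 2·17=34, M2→B 4·5=20, M3→B 2·16=32, M4→B 6·17=102, M5→B 2·17=34, M6→D 3·16=48. Service 270; fixed 178; total 448.
No other subset beats 339.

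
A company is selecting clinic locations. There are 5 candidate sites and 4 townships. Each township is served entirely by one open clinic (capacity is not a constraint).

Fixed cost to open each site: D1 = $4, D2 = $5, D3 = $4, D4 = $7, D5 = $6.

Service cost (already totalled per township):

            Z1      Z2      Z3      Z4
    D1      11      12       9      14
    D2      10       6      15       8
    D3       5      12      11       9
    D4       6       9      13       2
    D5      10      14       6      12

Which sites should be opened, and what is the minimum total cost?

Open D4 and D5; minimum total cost 36.

For any fixed open set, each township goes to its cheapest open site; total = fixed + service.
{D4, D5}: Z1→D4 6, Z2→D4 9, Z3→D5 6, Z4→D4 2. Service 23; fixed 13; total 36.
{D1, D4}: service 26 + fixed 11 = 37
{D4}: Z1→D4 6, Z2→D4 9, Z3→D4 13, Z4→D4 2. Service 30; fixed 7; total 37.
{D1, D2, D3, D4, D5}: service 19 + fixed 26 = 45
No other subset beats 36.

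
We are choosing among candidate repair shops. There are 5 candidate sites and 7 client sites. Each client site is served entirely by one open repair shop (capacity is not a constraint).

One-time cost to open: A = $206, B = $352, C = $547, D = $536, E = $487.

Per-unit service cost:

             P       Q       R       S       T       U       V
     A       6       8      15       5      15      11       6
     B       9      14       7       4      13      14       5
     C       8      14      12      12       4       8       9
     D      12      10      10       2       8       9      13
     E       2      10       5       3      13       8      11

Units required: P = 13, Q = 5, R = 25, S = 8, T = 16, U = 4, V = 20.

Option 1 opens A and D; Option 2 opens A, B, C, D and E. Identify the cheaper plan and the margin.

Option 1 is cheaper by 1121.

Option 1: {A, D}: P→A 6·13=78, Q→A 8·5=40, R→D 10·25=250, S→D 2·8=16, T→D 8·16=128, U→D 9·4=36, V→A 6·20=120. Service 668; fixed 742; total 1410.
Option 2: {A, B, C, D, E}: P→E 2·13=26, Q→A 8·5=40, R→E 5·25=125, S→D 2·8=16, T→C 4·16=64, U→C 8·4=32, V→B 5·20=100. Service 403; fixed 2128; total 2531.
Difference: |1410 − 2531| = 1121.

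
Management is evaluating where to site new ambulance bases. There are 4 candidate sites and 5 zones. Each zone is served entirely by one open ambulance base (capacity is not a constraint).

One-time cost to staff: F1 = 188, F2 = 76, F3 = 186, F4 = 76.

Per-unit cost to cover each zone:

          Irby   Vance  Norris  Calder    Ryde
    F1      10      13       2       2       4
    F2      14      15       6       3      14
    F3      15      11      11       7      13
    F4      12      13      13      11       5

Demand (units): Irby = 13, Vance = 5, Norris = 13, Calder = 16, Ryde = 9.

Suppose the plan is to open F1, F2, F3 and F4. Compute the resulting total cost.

Each zone is assigned to its cheapest site among the open ones.
{F1, F2, F3, F4}: Irby→F1 10·13=130, Vance→F3 11·5=55, Norris→F1 2·13=26, Calder→F1 2·16=32, Ryde→F1 4·9=36. Service 279; fixed 526; total 805.

Total cost: 805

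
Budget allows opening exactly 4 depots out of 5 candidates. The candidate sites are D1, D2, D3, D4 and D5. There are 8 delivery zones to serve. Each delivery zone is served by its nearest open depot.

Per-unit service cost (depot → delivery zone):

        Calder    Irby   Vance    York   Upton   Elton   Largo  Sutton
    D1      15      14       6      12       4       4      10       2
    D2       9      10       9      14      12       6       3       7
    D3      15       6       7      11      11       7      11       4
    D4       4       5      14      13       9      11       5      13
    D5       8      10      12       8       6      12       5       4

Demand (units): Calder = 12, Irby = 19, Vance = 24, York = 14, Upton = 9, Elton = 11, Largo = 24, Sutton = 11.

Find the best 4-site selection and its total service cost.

With exactly 4 open, each delivery zone uses its cheapest among the chosen.
{D1, D2, D4, D5}: Calder→D4 4·12=48, Irby→D4 5·19=95, Vance→D1 6·24=144, York→D5 8·14=112, Upton→D1 4·9=36, Elton→D1 4·11=44, Largo→D2 3·24=72, Sutton→D1 2·11=22. Service cost 573.
{D1, D2, D3, D4}: service cost 615
{D1, D3, D4, D5}: service cost 621
Among all 5 size-4 choices, {D1, D2, D4, D5} is lowest.

Choose D1, D2, D4 and D5; total service cost 573.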